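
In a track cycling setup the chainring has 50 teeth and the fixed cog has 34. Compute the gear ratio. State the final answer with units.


GR = front_teeth / rear_teeth
GR = 50 / 34
GR = 1.4706

1.4706


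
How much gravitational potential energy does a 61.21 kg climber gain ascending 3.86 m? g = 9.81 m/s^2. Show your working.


PE = m * g * h
PE = 61.21 * 9.81 * 3.86
PE = 600.4701 * 3.86 = 2317.8146 J

2317.8146 J


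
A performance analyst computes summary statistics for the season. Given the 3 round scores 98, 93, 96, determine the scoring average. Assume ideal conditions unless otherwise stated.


Average = sum / n
Sum = 287
Average = 287 / 3 = 95.6667

95.6667


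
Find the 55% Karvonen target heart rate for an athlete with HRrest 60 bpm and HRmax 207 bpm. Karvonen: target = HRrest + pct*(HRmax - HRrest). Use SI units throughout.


Target = HRrest + pct*(HRmax - HRrest)
Heart rate reserve = HRmax - HRrest = 207 - 60 = 147 bpm
Fraction = 55% = 0.55
Target = 60 + 0.55 * 147
Target = 60 + 80.85 = 140.85 bpm

140.85 bpm


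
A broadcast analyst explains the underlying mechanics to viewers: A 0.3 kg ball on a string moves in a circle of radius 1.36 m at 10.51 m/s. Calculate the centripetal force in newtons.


Fc = m * v^2 / r
v^2 = 10.51^2 = 110.4601
Fc = 0.3 * 110.4601 / 1.36
Fc = 33.138 / 1.36 = 24.3662 N

24.3662 N


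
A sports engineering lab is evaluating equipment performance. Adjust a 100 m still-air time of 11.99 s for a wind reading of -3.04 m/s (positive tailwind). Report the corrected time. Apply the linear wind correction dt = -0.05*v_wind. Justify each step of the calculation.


dt = -0.05 * v_wind = -0.05 * -3.04 = 0.152 s
t_corrected = t_still + dt = 11.99 + (0.152)
t_corrected = 12.142 s

12.142 s


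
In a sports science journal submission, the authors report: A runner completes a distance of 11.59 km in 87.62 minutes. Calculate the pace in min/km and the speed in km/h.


Pace = time / distance = 87.62 min / 11.59 km = 7.56 min/km
Speed = distance / time_in_hours = 11.59 / 1.4603 hr
Speed = 7.9365 km/h

7.56 min/km, 7.9365 km/h


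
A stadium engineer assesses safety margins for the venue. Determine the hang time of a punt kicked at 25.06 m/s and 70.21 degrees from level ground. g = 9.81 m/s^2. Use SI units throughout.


T = 2*v*sin(theta)/g
sin(theta) = sin(70.21 deg) = 0.9409
T = 2*25.06*0.9409 / 9.81
T = 47.1599 / 9.81 = 4.8073 s

4.8073 s


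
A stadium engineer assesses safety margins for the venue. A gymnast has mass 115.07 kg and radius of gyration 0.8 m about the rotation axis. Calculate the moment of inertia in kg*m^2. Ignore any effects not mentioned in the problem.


I = m * k^2
I = 115.07 * 0.8^2
I = 115.07 * 0.64 = 73.6448 kg*m^2

73.6448 kg*m^2


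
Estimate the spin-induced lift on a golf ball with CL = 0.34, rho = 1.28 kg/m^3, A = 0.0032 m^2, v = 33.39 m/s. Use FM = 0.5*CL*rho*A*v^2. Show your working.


FM = 0.5 * CL * rho * A * v^2
FM = 0.5 * 0.34 * 1.28 * 0.0032 * 33.39^2
v^2 = 1114.8921
FM = 0.5 * 0.34 * 1.28 * 0.0032 * 1114.8921 = 0.7763 N

0.7763 N


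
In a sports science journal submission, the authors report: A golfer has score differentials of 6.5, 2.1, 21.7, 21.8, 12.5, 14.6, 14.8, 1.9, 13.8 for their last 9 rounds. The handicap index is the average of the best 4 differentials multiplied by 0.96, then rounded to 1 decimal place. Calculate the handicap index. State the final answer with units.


All differentials: 6.5, 2.1, 21.7, 21.8, 12.5, 14.6, 14.8, 1.9, 13.8
Sorted: 1.9, 2.1, 6.5, 12.5, 13.8, 14.6, 14.8, 21.7, 21.8
Best 4: 1.9, 2.1, 6.5, 12.5
Average of best = 23 / 4 = 5.75
Raw index = 5.75 * 0.96 = 5.52
Handicap index = round(5.52, 1) = 5.5

5.5


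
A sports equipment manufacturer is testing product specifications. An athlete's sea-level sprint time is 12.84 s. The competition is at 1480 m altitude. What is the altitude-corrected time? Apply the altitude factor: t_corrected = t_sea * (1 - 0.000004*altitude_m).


Correction factor = 1 - 0.000004 * 1480 = 0.99408
t_corrected = t_sea * factor = 12.84 * 0.99408
t_corrected = 12.764 s

12.764 s


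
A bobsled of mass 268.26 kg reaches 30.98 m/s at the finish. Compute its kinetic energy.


KE = 0.5 * m * v^2
KE = 0.5 * 268.26 * 30.98^2
KE = 0.5 * 268.26 * 959.7604 = 128732.6625 J

128732.6625 J


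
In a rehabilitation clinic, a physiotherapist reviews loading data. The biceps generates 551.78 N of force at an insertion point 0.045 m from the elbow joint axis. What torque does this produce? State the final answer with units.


tau = F * d
tau = 551.78 * 0.045
tau = 24.8301 N*m

24.8301 N*m


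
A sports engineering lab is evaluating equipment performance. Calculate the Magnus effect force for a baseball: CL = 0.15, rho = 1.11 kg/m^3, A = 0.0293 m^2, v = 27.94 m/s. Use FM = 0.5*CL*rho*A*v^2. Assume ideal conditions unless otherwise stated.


FM = 0.5 * CL * rho * A * v^2
FM = 0.5 * 0.15 * 1.11 * 0.0293 * 27.94^2
v^2 = 780.6436
FM = 0.5 * 0.15 * 1.11 * 0.0293 * 780.6436 = 1.9042 N

1.9042 N


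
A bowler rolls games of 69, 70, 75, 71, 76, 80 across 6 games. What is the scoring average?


Average = sum / n
Sum = 441
Average = 441 / 6 = 73.5

73.5


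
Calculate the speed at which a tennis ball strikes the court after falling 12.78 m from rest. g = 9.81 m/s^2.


v = sqrt(2 * g * h)
v = sqrt(2 * 9.81 * 12.78)
v = sqrt(250.7436) = 15.8349 m/s

15.8349 m/s


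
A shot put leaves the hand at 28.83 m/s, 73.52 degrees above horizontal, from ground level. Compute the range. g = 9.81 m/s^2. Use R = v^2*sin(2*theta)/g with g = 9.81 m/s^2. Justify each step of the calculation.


R = v^2 * sin(2*theta) / g
Convert angle to radians: theta = 73.52 deg = 1.2832 rad
sin(2*theta) = sin(2.5663) = 0.5441
R = 28.83^2 * 0.5441 / 9.81
R = 831.1689 * 0.5441 / 9.81 = 46.0958 m

46.0958 m


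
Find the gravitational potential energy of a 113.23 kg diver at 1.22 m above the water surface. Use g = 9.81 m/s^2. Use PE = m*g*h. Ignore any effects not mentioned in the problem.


PE = m * g * h
PE = 113.23 * 9.81 * 1.22
PE = 1110.7863 * 1.22 = 1355.1593 J

1355.1593 J


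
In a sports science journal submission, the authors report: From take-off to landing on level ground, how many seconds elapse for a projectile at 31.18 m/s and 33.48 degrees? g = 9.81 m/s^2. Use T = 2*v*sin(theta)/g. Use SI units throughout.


T = 2*v*sin(theta)/g
sin(theta) = sin(33.48 deg) = 0.5516
T = 2*31.18*0.5516 / 9.81
T = 34.4006 / 9.81 = 3.5067 s

3.5067 s


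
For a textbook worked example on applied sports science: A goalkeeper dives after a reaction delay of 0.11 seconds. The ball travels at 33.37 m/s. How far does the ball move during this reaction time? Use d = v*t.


d = v * t
d = 33.37 * 0.11
d = 3.6707 m

3.6707 m


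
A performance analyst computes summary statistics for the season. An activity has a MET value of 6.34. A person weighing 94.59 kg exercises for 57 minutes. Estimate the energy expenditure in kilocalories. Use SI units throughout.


kcal = MET * mass * time_hr
Convert time: 57 min = 0.95 hr
kcal = 6.34 * 94.59 * 0.95
kcal = 569.7156 kcal

569.7156 kcal


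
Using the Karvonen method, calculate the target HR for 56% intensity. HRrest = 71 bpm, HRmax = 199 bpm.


Target = HRrest + pct*(HRmax - HRrest)
Heart rate reserve = HRmax - HRrest = 199 - 71 = 128 bpm
Fraction = 56% = 0.56
Target = 71 + 0.56 * 128
Target = 71 + 71.68 = 142.68 bpm

142.68 bpm


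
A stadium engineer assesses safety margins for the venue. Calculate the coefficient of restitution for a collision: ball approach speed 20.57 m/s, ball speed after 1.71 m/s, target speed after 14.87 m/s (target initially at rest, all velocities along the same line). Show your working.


e = (v2_after - v1_after) / (v1_before - v2_before)
Numerator = 14.87 - 1.71 = 13.16
Denominator = 20.57 - 0 = 20.57
e = 13.16 / 20.57 = 0.6398

0.6398


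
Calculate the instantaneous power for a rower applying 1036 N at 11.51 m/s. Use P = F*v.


P = F * v
P = 1036 * 11.51
P = 11924.36 W

11924.36 W


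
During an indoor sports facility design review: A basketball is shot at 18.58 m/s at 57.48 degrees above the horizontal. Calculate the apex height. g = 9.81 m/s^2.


H = (v*sin(theta))^2 / (2*g)
vy = v*sin(theta) = 18.58 * sin(57.48 deg) = 15.6667 m/s
H = vy^2 / (2*g) = 245.4463 / (2*9.81)
H = 245.4463 / 19.62 = 12.51 m

12.51 m


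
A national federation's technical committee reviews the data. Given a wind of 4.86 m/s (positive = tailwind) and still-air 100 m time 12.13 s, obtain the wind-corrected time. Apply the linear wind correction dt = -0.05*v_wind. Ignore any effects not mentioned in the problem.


dt = -0.05 * v_wind = -0.05 * 4.86 = -0.243 s
t_corrected = t_still + dt = 12.13 + (-0.243)
t_corrected = 11.887 s

11.887 s


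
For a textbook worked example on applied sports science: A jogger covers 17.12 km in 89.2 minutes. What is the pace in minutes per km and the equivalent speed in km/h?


Pace = time / distance = 89.2 min / 17.12 km = 5.2103 min/km
Speed = distance / time_in_hours = 17.12 / 1.4867 hr
Speed = 11.5157 km/h

5.2103 min/km, 11.5157 km/h


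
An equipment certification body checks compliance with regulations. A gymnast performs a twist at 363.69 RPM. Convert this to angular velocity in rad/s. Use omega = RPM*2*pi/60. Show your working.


omega = RPM * 2 * pi / 60
omega = 363.69 * 2 * 3.14159 / 60
omega = 2285.1317 / 60 = 38.0855 rad/s

38.0855 rad/s


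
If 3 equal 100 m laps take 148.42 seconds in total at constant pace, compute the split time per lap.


Split time = total_time / n_laps = 148.42 / 3
Split time = 49.4733 s per lap

49.4733 s


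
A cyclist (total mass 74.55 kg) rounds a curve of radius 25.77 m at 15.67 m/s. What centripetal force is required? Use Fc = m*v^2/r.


Fc = m * v^2 / r
v^2 = 15.67^2 = 245.5489
Fc = 74.55 * 245.5489 / 25.77
Fc = 18305.6705 / 25.77 = 710.3481 N

710.3481 N


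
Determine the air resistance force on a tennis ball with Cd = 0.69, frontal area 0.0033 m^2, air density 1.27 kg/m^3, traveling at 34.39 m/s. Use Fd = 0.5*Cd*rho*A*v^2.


Fd = 0.5 * Cd * rho * A * v^2
Fd = 0.5 * 0.69 * 1.27 * 0.0033 * 34.39^2
v^2 = 1182.6721
Fd = 0.5 * 0.69 * 1.27 * 0.0033 * 1182.6721 = 1.71 N

1.71 N


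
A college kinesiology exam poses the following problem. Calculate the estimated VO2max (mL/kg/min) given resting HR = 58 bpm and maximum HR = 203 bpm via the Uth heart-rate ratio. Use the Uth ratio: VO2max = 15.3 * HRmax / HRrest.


VO2max = 15.3 * HRmax / HRrest
VO2max = 15.3 * 203 / 58
VO2max = 3105.9 / 58 = 53.55 mL/kg/min

53.55 mL/kg/min


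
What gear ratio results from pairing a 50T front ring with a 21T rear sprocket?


GR = front_teeth / rear_teeth
GR = 50 / 21
GR = 2.381

2.381


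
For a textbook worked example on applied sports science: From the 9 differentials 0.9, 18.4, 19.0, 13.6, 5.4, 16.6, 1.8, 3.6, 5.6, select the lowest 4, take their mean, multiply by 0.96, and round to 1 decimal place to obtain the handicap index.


All differentials: 0.9, 18.4, 19.0, 13.6, 5.4, 16.6, 1.8, 3.6, 5.6
Sorted: 0.9, 1.8, 3.6, 5.4, 5.6, 13.6, 16.6, 18.4, 19.0
Best 4: 0.9, 1.8, 3.6, 5.4
Average of best = 11.7 / 4 = 2.925
Raw index = 2.925 * 0.96 = 2.808
Handicap index = round(2.808, 1) = 2.8

2.8


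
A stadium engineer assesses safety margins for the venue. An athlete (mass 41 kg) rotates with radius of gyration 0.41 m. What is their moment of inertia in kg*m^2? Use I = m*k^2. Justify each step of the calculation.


I = m * k^2
I = 41 * 0.41^2
I = 41 * 0.1681 = 6.8921 kg*m^2

6.8921 kg*m^2


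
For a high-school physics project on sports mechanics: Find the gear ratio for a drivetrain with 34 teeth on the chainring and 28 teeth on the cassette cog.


GR = front_teeth / rear_teeth
GR = 34 / 28
GR = 1.2143

1.2143


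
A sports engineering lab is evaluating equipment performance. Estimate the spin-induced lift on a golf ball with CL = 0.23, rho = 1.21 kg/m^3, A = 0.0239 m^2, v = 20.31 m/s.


FM = 0.5 * CL * rho * A * v^2
FM = 0.5 * 0.23 * 1.21 * 0.0239 * 20.31^2
v^2 = 412.4961
FM = 0.5 * 0.23 * 1.21 * 0.0239 * 412.4961 = 1.3718 N

1.3718 N


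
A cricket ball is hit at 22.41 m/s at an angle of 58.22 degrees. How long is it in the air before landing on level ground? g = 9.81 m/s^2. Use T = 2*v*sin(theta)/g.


T = 2*v*sin(theta)/g
sin(theta) = sin(58.22 deg) = 0.8501
T = 2*22.41*0.8501 / 9.81
T = 38.1004 / 9.81 = 3.8838 s

3.8838 s


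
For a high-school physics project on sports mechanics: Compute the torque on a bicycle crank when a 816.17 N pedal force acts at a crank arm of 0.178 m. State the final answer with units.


tau = F * d
tau = 816.17 * 0.178
tau = 145.2783 N*m

145.2783 N*m


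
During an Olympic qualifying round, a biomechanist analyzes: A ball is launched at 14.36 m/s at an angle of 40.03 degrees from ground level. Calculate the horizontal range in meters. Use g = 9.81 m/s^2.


R = v^2 * sin(2*theta) / g
Convert angle to radians: theta = 40.03 deg = 0.6987 rad
sin(2*theta) = sin(1.3973) = 0.985
R = 14.36^2 * 0.985 / 9.81
R = 206.2096 * 0.985 / 9.81 = 20.7048 m

20.7048 m


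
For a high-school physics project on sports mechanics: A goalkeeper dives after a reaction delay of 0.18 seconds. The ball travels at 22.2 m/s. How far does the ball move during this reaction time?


d = v * t
d = 22.2 * 0.18
d = 3.996 m

3.996 m


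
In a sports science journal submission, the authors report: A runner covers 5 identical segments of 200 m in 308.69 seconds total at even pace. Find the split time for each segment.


Split time = total_time / n_laps = 308.69 / 5
Split time = 61.738 s per lap

61.738 s


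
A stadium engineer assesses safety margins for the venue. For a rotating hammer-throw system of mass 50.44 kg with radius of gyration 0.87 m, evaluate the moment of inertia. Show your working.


I = m * k^2
I = 50.44 * 0.87^2
I = 50.44 * 0.7569 = 38.178 kg*m^2

38.178 kg*m^2


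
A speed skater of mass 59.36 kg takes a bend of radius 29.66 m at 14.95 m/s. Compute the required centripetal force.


Fc = m * v^2 / r
v^2 = 14.95^2 = 223.5025
Fc = 59.36 * 223.5025 / 29.66
Fc = 13267.1084 / 29.66 = 447.3064 N

447.3064 N


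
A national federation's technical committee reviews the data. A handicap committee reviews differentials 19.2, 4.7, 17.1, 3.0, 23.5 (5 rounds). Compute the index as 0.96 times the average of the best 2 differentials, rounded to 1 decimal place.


All differentials: 19.2, 4.7, 17.1, 3.0, 23.5
Sorted: 3.0, 4.7, 17.1, 19.2, 23.5
Best 2: 3.0, 4.7
Average of best = 7.7 / 2 = 3.85
Raw index = 3.85 * 0.96 = 3.696
Handicap index = round(3.696, 1) = 3.7

3.7


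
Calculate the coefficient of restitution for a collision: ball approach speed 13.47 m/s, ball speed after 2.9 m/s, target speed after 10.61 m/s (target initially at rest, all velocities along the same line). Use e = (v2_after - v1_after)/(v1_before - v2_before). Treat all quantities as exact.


e = (v2_after - v1_after) / (v1_before - v2_before)
Numerator = 10.61 - 2.9 = 7.71
Denominator = 13.47 - 0 = 13.47
e = 7.71 / 13.47 = 0.5724

0.5724


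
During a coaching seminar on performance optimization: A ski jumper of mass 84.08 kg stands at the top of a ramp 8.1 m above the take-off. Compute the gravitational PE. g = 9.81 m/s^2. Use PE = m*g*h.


PE = m * g * h
PE = 84.08 * 9.81 * 8.1
PE = 824.8248 * 8.1 = 6681.0809 J

6681.0809 J


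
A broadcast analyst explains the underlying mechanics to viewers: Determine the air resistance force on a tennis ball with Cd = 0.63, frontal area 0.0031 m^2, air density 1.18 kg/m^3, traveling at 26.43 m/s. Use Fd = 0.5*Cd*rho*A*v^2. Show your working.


Fd = 0.5 * Cd * rho * A * v^2
Fd = 0.5 * 0.63 * 1.18 * 0.0031 * 26.43^2
v^2 = 698.5449
Fd = 0.5 * 0.63 * 1.18 * 0.0031 * 698.5449 = 0.8049 N

0.8049 N


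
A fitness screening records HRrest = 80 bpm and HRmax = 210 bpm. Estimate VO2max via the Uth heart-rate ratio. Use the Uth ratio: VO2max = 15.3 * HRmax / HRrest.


VO2max = 15.3 * HRmax / HRrest
VO2max = 15.3 * 210 / 80
VO2max = 3213 / 80 = 40.1625 mL/kg/min

40.1625 mL/kg/min


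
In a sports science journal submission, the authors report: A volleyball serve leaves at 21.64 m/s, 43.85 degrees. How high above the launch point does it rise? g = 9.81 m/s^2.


H = (v*sin(theta))^2 / (2*g)
vy = v*sin(theta) = 21.64 * sin(43.85 deg) = 14.9916 m/s
H = vy^2 / (2*g) = 224.7481 / (2*9.81)
H = 224.7481 / 19.62 = 11.4551 m

11.4551 m


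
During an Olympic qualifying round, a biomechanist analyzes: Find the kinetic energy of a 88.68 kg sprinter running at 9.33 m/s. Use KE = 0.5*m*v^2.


KE = 0.5 * m * v^2
KE = 0.5 * 88.68 * 9.33^2
KE = 0.5 * 88.68 * 87.0489 = 3859.7482 J

3859.7482 J


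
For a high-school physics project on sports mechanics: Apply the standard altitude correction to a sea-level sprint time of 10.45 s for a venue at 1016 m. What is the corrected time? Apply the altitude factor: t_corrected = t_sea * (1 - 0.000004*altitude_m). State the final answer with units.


Correction factor = 1 - 0.000004 * 1016 = 0.995936
t_corrected = t_sea * factor = 10.45 * 0.995936
t_corrected = 10.4075 s

10.4075 s


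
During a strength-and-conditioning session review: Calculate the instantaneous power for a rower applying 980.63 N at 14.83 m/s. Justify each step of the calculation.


P = F * v
P = 980.63 * 14.83
P = 14542.7429 W

14542.7429 W


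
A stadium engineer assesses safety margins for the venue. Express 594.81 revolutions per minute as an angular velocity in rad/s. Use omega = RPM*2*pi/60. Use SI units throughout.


omega = RPM * 2 * pi / 60
omega = 594.81 * 2 * 3.14159 / 60
omega = 3737.3015 / 60 = 62.2884 rad/s

62.2884 rad/s


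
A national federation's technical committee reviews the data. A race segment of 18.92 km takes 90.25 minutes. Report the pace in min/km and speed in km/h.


Pace = time / distance = 90.25 min / 18.92 km = 4.7701 min/km
Speed = distance / time_in_hours = 18.92 / 1.5042 hr
Speed = 12.5784 km/h

4.7701 min/km, 12.5784 km/h


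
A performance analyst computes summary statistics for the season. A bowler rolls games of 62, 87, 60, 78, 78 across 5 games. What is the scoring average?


Average = sum / n
Sum = 365
Average = 365 / 5 = 73

73


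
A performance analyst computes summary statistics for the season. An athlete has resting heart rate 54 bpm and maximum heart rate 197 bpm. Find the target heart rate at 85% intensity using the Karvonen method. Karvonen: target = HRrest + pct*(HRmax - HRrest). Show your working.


Target = HRrest + pct*(HRmax - HRrest)
Heart rate reserve = HRmax - HRrest = 197 - 54 = 143 bpm
Fraction = 85% = 0.85
Target = 54 + 0.85 * 143
Target = 54 + 121.55 = 175.55 bpm

175.55 bpm


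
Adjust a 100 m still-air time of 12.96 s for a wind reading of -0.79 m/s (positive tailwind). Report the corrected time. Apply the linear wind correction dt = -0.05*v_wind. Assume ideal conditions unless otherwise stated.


dt = -0.05 * v_wind = -0.05 * -0.79 = 0.0395 s
t_corrected = t_still + dt = 12.96 + (0.0395)
t_corrected = 12.9995 s

12.9995 s


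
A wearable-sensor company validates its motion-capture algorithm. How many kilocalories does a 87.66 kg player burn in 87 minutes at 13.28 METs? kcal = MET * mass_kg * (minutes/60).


kcal = MET * mass * time_hr
Convert time: 87 min = 1.45 hr
kcal = 13.28 * 87.66 * 1.45
kcal = 1687.981 kcal

1687.981 kcal


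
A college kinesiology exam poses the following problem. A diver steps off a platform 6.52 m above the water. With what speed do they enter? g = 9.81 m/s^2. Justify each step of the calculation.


v = sqrt(2 * g * h)
v = sqrt(2 * 9.81 * 6.52)
v = sqrt(127.9224) = 11.3103 m/s

11.3103 m/s


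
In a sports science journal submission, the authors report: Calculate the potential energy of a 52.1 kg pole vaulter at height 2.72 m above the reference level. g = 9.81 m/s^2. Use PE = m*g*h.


PE = m * g * h
PE = 52.1 * 9.81 * 2.72
PE = 511.101 * 2.72 = 1390.1947 J

1390.1947 J


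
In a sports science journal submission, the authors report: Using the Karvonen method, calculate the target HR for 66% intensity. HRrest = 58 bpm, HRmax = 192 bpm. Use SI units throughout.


Target = HRrest + pct*(HRmax - HRrest)
Heart rate reserve = HRmax - HRrest = 192 - 58 = 134 bpm
Fraction = 66% = 0.66
Target = 58 + 0.66 * 134
Target = 58 + 88.44 = 146.44 bpm

146.44 bpm


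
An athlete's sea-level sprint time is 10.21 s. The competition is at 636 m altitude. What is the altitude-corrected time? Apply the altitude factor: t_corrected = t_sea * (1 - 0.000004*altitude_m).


Correction factor = 1 - 0.000004 * 636 = 0.997456
t_corrected = t_sea * factor = 10.21 * 0.997456
t_corrected = 10.184 s

10.184 s


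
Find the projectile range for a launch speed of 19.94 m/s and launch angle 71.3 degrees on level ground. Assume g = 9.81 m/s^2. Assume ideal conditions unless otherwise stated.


R = v^2 * sin(2*theta) / g
Convert angle to radians: theta = 71.3 deg = 1.2444 rad
sin(2*theta) = sin(2.4888) = 0.6074
R = 19.94^2 * 0.6074 / 9.81
R = 397.6036 * 0.6074 / 9.81 = 24.6172 m

24.6172 m


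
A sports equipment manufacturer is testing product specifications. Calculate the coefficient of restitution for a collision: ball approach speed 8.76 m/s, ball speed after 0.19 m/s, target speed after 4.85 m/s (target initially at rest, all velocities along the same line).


e = (v2_after - v1_after) / (v1_before - v2_before)
Numerator = 4.85 - 0.19 = 4.66
Denominator = 8.76 - 0 = 8.76
e = 4.66 / 8.76 = 0.532

0.532


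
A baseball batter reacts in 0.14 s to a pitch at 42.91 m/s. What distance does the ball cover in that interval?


d = v * t
d = 42.91 * 0.14
d = 6.0074 m

6.0074 m


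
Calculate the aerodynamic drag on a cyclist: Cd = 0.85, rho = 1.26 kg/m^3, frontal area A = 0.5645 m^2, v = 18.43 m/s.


Fd = 0.5 * Cd * rho * A * v^2
Fd = 0.5 * 0.85 * 1.26 * 0.5645 * 18.43^2
v^2 = 339.6649
Fd = 0.5 * 0.85 * 1.26 * 0.5645 * 339.6649 = 102.6772 N

102.6772 N


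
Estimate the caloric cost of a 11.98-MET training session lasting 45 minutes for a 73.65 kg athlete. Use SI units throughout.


kcal = MET * mass * time_hr
Convert time: 45 min = 0.75 hr
kcal = 11.98 * 73.65 * 0.75
kcal = 661.7453 kcal

661.7453 kcal


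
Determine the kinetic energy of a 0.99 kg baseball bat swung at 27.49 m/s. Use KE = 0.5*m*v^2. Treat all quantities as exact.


KE = 0.5 * m * v^2
KE = 0.5 * 0.99 * 27.49^2
KE = 0.5 * 0.99 * 755.7001 = 374.0715 J

374.0715 J


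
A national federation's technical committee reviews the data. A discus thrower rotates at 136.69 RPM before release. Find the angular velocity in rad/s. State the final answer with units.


omega = RPM * 2 * pi / 60
omega = 136.69 * 2 * 3.14159 / 60
omega = 858.8486 / 60 = 14.3141 rad/s

14.3141 rad/s


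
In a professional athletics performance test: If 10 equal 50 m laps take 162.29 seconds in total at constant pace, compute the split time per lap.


Split time = total_time / n_laps = 162.29 / 10
Split time = 16.229 s per lap

16.229 s


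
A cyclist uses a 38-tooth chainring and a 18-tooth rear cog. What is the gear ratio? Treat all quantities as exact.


GR = front_teeth / rear_teeth
GR = 38 / 18
GR = 2.1111

2.1111


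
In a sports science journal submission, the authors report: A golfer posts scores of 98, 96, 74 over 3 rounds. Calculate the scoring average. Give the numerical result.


Average = sum / n
Sum = 268
Average = 268 / 3 = 89.3333

89.3333


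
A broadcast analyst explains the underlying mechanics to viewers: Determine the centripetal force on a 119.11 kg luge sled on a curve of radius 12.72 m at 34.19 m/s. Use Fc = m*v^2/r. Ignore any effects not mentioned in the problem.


Fc = m * v^2 / r
v^2 = 34.19^2 = 1168.9561
Fc = 119.11 * 1168.9561 / 12.72
Fc = 139234.3611 / 12.72 = 10946.0976 N

10946.0976 N


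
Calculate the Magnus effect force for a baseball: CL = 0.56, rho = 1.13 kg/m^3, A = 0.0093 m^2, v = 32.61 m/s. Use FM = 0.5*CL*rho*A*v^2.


FM = 0.5 * CL * rho * A * v^2
FM = 0.5 * 0.56 * 1.13 * 0.0093 * 32.61^2
v^2 = 1063.4121
FM = 0.5 * 0.56 * 1.13 * 0.0093 * 1063.4121 = 3.1291 N

3.1291 N


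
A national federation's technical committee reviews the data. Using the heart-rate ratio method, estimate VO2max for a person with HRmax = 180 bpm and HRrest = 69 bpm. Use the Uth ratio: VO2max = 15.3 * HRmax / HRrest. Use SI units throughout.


VO2max = 15.3 * HRmax / HRrest
VO2max = 15.3 * 180 / 69
VO2max = 2754 / 69 = 39.913 mL/kg/min

39.913 mL/kg/min


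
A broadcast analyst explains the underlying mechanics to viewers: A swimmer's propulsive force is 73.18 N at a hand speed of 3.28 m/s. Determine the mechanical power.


P = F * v
P = 73.18 * 3.28
P = 240.0304 W

240.0304 W


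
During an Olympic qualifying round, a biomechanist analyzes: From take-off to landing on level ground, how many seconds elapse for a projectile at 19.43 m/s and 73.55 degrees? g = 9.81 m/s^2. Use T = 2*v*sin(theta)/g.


T = 2*v*sin(theta)/g
sin(theta) = sin(73.55 deg) = 0.9591
T = 2*19.43*0.9591 / 9.81
T = 37.2694 / 9.81 = 3.7991 s

3.7991 s


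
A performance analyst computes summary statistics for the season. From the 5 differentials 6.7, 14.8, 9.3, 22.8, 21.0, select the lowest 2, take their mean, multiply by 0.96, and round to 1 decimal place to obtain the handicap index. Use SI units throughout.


All differentials: 6.7, 14.8, 9.3, 22.8, 21.0
Sorted: 6.7, 9.3, 14.8, 21.0, 22.8
Best 2: 6.7, 9.3
Average of best = 16 / 2 = 8
Raw index = 8 * 0.96 = 7.68
Handicap index = round(7.68, 1) = 7.7

7.7


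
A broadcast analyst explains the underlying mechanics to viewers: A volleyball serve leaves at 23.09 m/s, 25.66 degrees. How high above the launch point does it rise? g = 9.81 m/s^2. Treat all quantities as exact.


H = (v*sin(theta))^2 / (2*g)
vy = v*sin(theta) = 23.09 * sin(25.66 deg) = 9.9987 m/s
H = vy^2 / (2*g) = 99.9732 / (2*9.81)
H = 99.9732 / 19.62 = 5.0955 m

5.0955 m


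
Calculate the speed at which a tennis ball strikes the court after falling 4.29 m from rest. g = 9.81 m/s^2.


v = sqrt(2 * g * h)
v = sqrt(2 * 9.81 * 4.29)
v = sqrt(84.1698) = 9.1744 m/s

9.1744 m/s


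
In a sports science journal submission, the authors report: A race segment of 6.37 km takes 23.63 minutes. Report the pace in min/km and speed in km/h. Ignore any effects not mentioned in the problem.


Pace = time / distance = 23.63 min / 6.37 km = 3.7096 min/km
Speed = distance / time_in_hours = 6.37 / 0.3938 hr
Speed = 16.1744 km/h

3.7096 min/km, 16.1744 km/h


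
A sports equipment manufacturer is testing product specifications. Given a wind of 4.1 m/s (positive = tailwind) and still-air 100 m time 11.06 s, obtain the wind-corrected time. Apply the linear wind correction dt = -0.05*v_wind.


dt = -0.05 * v_wind = -0.05 * 4.1 = -0.205 s
t_corrected = t_still + dt = 11.06 + (-0.205)
t_corrected = 10.855 s

10.855 s


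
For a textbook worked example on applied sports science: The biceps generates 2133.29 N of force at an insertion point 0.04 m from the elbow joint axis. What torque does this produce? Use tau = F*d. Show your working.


tau = F * d
tau = 2133.29 * 0.04
tau = 85.3316 N*m

85.3316 N*m


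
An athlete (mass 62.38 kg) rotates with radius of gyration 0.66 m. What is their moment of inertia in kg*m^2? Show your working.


I = m * k^2
I = 62.38 * 0.66^2
I = 62.38 * 0.4356 = 27.1727 kg*m^2

27.1727 kg*m^2


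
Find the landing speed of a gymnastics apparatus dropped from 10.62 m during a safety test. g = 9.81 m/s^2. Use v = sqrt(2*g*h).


v = sqrt(2 * g * h)
v = sqrt(2 * 9.81 * 10.62)
v = sqrt(208.3644) = 14.4348 m/s

14.4348 m/s


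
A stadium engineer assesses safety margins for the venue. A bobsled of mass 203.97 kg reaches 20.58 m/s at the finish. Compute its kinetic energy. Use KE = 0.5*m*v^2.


KE = 0.5 * m * v^2
KE = 0.5 * 203.97 * 20.58^2
KE = 0.5 * 203.97 * 423.5364 = 43194.3598 J

43194.3598 J


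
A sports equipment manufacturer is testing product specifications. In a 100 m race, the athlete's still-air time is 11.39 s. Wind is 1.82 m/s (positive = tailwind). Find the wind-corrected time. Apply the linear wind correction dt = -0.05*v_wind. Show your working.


dt = -0.05 * v_wind = -0.05 * 1.82 = -0.091 s
t_corrected = t_still + dt = 11.39 + (-0.091)
t_corrected = 11.299 s

11.299 s


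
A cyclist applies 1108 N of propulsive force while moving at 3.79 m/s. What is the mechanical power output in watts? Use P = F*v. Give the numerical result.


P = F * v
P = 1108 * 3.79
P = 4199.32 W

4199.32 W


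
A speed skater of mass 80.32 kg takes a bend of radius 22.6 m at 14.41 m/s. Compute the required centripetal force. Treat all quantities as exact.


Fc = m * v^2 / r
v^2 = 14.41^2 = 207.6481
Fc = 80.32 * 207.6481 / 22.6
Fc = 16678.2954 / 22.6 = 737.9777 N

737.9777 N


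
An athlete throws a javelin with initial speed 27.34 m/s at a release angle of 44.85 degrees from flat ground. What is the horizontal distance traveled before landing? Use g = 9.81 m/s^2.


R = v^2 * sin(2*theta) / g
Convert angle to radians: theta = 44.85 deg = 0.7828 rad
sin(2*theta) = sin(1.5656) = 1
R = 27.34^2 * 1 / 9.81
R = 747.4756 * 1 / 9.81 = 76.1942 m

76.1942 m


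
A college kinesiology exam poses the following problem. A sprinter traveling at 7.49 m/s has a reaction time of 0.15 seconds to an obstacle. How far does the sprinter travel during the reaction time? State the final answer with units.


d = v * t
d = 7.49 * 0.15
d = 1.1235 m

1.1235 m


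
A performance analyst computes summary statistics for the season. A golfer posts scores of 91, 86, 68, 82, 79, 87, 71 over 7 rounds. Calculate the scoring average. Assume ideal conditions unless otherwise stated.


Average = sum / n
Sum = 564
Average = 564 / 7 = 80.5714

80.5714


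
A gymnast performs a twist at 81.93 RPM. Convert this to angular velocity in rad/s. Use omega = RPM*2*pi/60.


omega = RPM * 2 * pi / 60
omega = 81.93 * 2 * 3.14159 / 60
omega = 514.7814 / 60 = 8.5797 rad/s

8.5797 rad/s


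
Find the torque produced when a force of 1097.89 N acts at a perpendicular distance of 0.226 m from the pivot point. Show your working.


tau = F * d
tau = 1097.89 * 0.226
tau = 248.1231 N*m

248.1231 N*m


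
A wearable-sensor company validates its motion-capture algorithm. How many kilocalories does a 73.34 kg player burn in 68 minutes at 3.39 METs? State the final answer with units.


kcal = MET * mass * time_hr
Convert time: 68 min = 1.1333 hr
kcal = 3.39 * 73.34 * 1.1333
kcal = 281.7723 kcal

281.7723 kcal


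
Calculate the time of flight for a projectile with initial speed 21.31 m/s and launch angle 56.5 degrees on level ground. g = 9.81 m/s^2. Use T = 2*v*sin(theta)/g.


T = 2*v*sin(theta)/g
sin(theta) = sin(56.5 deg) = 0.8339
T = 2*21.31*0.8339 / 9.81
T = 35.5402 / 9.81 = 3.6229 s

3.6229 s


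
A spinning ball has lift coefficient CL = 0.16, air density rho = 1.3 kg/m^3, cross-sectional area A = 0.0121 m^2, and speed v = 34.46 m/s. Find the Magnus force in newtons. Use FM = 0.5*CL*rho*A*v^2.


FM = 0.5 * CL * rho * A * v^2
FM = 0.5 * 0.16 * 1.3 * 0.0121 * 34.46^2
v^2 = 1187.4916
FM = 0.5 * 0.16 * 1.3 * 0.0121 * 1187.4916 = 1.4943 N

1.4943 N


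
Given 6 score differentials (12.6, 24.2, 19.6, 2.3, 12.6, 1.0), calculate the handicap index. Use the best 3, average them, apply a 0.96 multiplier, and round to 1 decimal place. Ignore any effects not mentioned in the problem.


All differentials: 12.6, 24.2, 19.6, 2.3, 12.6, 1.0
Sorted: 1.0, 2.3, 12.6, 12.6, 19.6, 24.2
Best 3: 1.0, 2.3, 12.6
Average of best = 15.9 / 3 = 5.3
Raw index = 5.3 * 0.96 = 5.088
Handicap index = round(5.088, 1) = 5.1

5.1


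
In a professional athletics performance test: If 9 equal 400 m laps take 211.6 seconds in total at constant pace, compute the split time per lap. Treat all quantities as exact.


Split time = total_time / n_laps = 211.6 / 9
Split time = 23.5111 s per lap

23.5111 s


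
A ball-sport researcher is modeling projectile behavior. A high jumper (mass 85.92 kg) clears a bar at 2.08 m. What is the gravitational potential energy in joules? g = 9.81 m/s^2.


PE = m * g * h
PE = 85.92 * 9.81 * 2.08
PE = 842.8752 * 2.08 = 1753.1804 J

1753.1804 J


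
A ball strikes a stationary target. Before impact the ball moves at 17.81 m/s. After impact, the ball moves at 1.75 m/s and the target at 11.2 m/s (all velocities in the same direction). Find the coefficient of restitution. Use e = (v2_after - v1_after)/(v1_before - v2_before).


e = (v2_after - v1_after) / (v1_before - v2_before)
Numerator = 11.2 - 1.75 = 9.45
Denominator = 17.81 - 0 = 17.81
e = 9.45 / 17.81 = 0.5306

0.5306


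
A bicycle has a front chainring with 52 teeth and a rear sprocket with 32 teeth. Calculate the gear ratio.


GR = front_teeth / rear_teeth
GR = 52 / 32
GR = 1.625

1.625


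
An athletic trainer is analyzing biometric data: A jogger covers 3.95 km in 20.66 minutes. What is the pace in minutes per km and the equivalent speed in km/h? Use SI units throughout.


Pace = time / distance = 20.66 min / 3.95 km = 5.2304 min/km
Speed = distance / time_in_hours = 3.95 / 0.3443 hr
Speed = 11.4714 km/h

5.2304 min/km, 11.4714 km/h


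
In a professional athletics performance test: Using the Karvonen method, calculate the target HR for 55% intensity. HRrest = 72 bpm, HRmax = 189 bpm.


Target = HRrest + pct*(HRmax - HRrest)
Heart rate reserve = HRmax - HRrest = 189 - 72 = 117 bpm
Fraction = 55% = 0.55
Target = 72 + 0.55 * 117
Target = 72 + 64.35 = 136.35 bpm

136.35 bpm


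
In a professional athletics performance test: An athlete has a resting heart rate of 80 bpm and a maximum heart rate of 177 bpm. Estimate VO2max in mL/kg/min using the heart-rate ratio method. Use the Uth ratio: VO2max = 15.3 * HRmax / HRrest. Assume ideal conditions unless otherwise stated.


VO2max = 15.3 * HRmax / HRrest
VO2max = 15.3 * 177 / 80
VO2max = 2708.1 / 80 = 33.8513 mL/kg/min

33.8513 mL/kg/min


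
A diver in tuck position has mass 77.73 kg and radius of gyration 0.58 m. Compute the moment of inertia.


I = m * k^2
I = 77.73 * 0.58^2
I = 77.73 * 0.3364 = 26.1484 kg*m^2

26.1484 kg*m^2


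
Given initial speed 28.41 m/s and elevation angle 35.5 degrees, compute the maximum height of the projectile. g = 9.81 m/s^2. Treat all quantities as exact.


H = (v*sin(theta))^2 / (2*g)
vy = v*sin(theta) = 28.41 * sin(35.5 deg) = 16.4978 m/s
H = vy^2 / (2*g) = 272.1764 / (2*9.81)
H = 272.1764 / 19.62 = 13.8724 m

13.8724 m


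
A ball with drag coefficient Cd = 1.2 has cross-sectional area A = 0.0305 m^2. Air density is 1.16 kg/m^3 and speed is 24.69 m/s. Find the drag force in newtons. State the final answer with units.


Fd = 0.5 * Cd * rho * A * v^2
Fd = 0.5 * 1.2 * 1.16 * 0.0305 * 24.69^2
v^2 = 609.5961
Fd = 0.5 * 1.2 * 1.16 * 0.0305 * 609.5961 = 12.9405 N

12.9405 N


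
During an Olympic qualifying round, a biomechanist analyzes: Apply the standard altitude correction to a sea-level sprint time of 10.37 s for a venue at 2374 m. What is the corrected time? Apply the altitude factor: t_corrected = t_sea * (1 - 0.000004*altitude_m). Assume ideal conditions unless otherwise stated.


Correction factor = 1 - 0.000004 * 2374 = 0.990504
t_corrected = t_sea * factor = 10.37 * 0.990504
t_corrected = 10.2715 s

10.2715 s


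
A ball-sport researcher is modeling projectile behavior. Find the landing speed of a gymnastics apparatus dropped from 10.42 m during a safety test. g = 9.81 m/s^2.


v = sqrt(2 * g * h)
v = sqrt(2 * 9.81 * 10.42)
v = sqrt(204.4404) = 14.2983 m/s

14.2983 m/s


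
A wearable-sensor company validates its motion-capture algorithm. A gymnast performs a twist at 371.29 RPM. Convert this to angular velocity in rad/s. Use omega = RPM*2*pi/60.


omega = RPM * 2 * pi / 60
omega = 371.29 * 2 * 3.14159 / 60
omega = 2332.8839 / 60 = 38.8814 rad/s

38.8814 rad/s


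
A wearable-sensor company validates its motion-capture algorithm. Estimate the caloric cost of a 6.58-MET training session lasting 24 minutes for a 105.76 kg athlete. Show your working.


kcal = MET * mass * time_hr
Convert time: 24 min = 0.4 hr
kcal = 6.58 * 105.76 * 0.4
kcal = 278.3603 kcal

278.3603 kcal


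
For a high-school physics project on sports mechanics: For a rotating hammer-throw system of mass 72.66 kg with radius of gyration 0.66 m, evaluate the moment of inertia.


I = m * k^2
I = 72.66 * 0.66^2
I = 72.66 * 0.4356 = 31.6507 kg*m^2

31.6507 kg*m^2


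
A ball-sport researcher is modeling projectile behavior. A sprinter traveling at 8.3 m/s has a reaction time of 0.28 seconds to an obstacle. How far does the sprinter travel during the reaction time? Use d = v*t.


d = v * t
d = 8.3 * 0.28
d = 2.324 m

2.324 m


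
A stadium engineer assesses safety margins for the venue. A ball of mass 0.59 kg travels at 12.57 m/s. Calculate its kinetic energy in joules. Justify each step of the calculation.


KE = 0.5 * m * v^2
KE = 0.5 * 0.59 * 12.57^2
KE = 0.5 * 0.59 * 158.0049 = 46.6114 J

46.6114 J


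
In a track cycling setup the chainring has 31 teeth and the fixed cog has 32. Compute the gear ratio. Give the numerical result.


GR = front_teeth / rear_teeth
GR = 31 / 32
GR = 0.9688

0.9688


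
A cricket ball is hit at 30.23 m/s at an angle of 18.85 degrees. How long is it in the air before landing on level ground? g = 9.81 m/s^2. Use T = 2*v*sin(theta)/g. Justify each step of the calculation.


T = 2*v*sin(theta)/g
sin(theta) = sin(18.85 deg) = 0.3231
T = 2*30.23*0.3231 / 9.81
T = 19.5341 / 9.81 = 1.9912 s

1.9912 s


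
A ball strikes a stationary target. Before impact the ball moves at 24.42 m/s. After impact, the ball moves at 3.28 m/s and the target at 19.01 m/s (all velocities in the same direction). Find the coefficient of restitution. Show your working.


e = (v2_after - v1_after) / (v1_before - v2_before)
Numerator = 19.01 - 3.28 = 15.73
Denominator = 24.42 - 0 = 24.42
e = 15.73 / 24.42 = 0.6441

0.6441


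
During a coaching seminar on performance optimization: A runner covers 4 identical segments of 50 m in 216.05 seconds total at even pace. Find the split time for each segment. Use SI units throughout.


Split time = total_time / n_laps = 216.05 / 4
Split time = 54.0125 s per lap

54.0125 s


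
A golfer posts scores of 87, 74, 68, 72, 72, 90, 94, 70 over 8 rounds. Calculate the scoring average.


Average = sum / n
Sum = 627
Average = 627 / 8 = 78.375

78.375


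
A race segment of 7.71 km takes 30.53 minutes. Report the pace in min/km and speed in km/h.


Pace = time / distance = 30.53 min / 7.71 km = 3.9598 min/km
Speed = distance / time_in_hours = 7.71 / 0.5088 hr
Speed = 15.1523 km/h

3.9598 min/km, 15.1523 km/h


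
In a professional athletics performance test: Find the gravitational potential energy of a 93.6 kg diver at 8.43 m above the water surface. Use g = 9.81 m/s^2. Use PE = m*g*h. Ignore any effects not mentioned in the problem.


PE = m * g * h
PE = 93.6 * 9.81 * 8.43
PE = 918.216 * 8.43 = 7740.5609 J

7740.5609 J


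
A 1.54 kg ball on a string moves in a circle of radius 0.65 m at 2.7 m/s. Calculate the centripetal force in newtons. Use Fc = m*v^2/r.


Fc = m * v^2 / r
v^2 = 2.7^2 = 7.29
Fc = 1.54 * 7.29 / 0.65
Fc = 11.2266 / 0.65 = 17.2717 N

17.2717 N


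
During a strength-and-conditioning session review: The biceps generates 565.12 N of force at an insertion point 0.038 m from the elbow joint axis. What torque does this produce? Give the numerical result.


tau = F * d
tau = 565.12 * 0.038
tau = 21.4746 N*m

21.4746 N*m


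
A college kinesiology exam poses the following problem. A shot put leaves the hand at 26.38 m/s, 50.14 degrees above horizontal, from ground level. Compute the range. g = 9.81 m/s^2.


R = v^2 * sin(2*theta) / g
Convert angle to radians: theta = 50.14 deg = 0.8751 rad
sin(2*theta) = sin(1.7502) = 0.9839
R = 26.38^2 * 0.9839 / 9.81
R = 695.9044 * 0.9839 / 9.81 = 69.7995 m

69.7995 m
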